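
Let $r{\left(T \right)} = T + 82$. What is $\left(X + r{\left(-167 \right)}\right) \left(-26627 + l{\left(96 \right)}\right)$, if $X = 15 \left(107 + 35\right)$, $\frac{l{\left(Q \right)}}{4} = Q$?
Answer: $-53666935$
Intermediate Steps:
$l{\left(Q \right)} = 4 Q$
$r{\left(T \right)} = 82 + T$
$X = 2130$ ($X = 15 \cdot 142 = 2130$)
$\left(X + r{\left(-167 \right)}\right) \left(-26627 + l{\left(96 \right)}\right) = \left(2130 + \left(82 - 167\right)\right) \left(-26627 + 4 \cdot 96\right) = \left(2130 - 85\right) \left(-26627 + 384\right) = 2045 \left(-26243\right) = -53666935$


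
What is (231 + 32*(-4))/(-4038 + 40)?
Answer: -103/3998 ≈ -0.025763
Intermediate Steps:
(231 + 32*(-4))/(-4038 + 40) = (231 - 128)/(-3998) = 103*(-1/3998) = -103/3998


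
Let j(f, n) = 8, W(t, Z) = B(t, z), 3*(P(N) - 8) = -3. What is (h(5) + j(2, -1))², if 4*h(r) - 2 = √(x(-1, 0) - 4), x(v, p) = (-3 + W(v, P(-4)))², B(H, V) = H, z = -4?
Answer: (17 + √3)²/4 ≈ 87.722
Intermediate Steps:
P(N) = 7 (P(N) = 8 + (⅓)*(-3) = 8 - 1 = 7)
W(t, Z) = t
x(v, p) = (-3 + v)²
h(r) = ½ + √3/2 (h(r) = ½ + √((-3 - 1)² - 4)/4 = ½ + √((-4)² - 4)/4 = ½ + √(16 - 4)/4 = ½ + √12/4 = ½ + (2*√3)/4 = ½ + √3/2)
(h(5) + j(2, -1))² = ((½ + √3/2) + 8)² = (17/2 + √3/2)²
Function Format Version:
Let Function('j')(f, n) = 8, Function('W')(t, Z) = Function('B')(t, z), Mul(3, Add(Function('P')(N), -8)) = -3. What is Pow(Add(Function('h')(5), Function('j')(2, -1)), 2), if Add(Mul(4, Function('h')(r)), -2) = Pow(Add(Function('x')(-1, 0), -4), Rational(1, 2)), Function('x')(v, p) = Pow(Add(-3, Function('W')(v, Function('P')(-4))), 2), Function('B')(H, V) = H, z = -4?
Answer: Mul(Rational(1, 4), Pow(Add(17, Pow(3, Rational(1, 2))), 2)) ≈ 87.722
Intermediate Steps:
Function('P')(N) = 7 (Function('P')(N) = Add(8, Mul(Rational(1, 3), -3)) = Add(8, -1) = 7)
Function('W')(t, Z) = t
Function('x')(v, p) = Pow(Add(-3, v), 2)
Function('h')(r) = Add(Rational(1, 2), Mul(Rational(1, 2), Pow(3, Rational(1, 2)))) (Function('h')(r) = Add(Rational(1, 2), Mul(Rational(1, 4), Pow(Add(Pow(Add(-3, -1), 2), -4), Rational(1, 2)))) = Add(Rational(1, 2), Mul(Rational(1, 4), Pow(Add(Pow(-4, 2), -4), Rational(1, 2)))) = Add(Rational(1, 2), Mul(Rational(1, 4), Pow(Add(16, -4), Rational(1, 2)))) = Add(Rational(1, 2), Mul(Rational(1, 4), Pow(12, Rational(1, 2)))) = Add(Rational(1, 2), Mul(Rational(1, 4), Mul(2, Pow(3, Rational(1, 2))))) = Add(Rational(1, 2), Mul(Rational(1, 2), Pow(3, Rational(1, 2)))))
Pow(Add(Function('h')(5), Function('j')(2, -1)), 2) = Pow(Add(Add(Rational(1, 2), Mul(Rational(1, 2), Pow(3, Rational(1, 2)))), 8), 2) = Pow(Add(Rational(17, 2), Mul(Rational(1, 2), Pow(3, Rational(1, 2)))), 2)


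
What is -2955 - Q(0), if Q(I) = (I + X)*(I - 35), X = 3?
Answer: -2850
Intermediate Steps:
Q(I) = (-35 + I)*(3 + I) (Q(I) = (I + 3)*(I - 35) = (3 + I)*(-35 + I) = (-35 + I)*(3 + I))
-2955 - Q(0) = -2955 - (-105 + 0**2 - 32*0) = -2955 - (-105 + 0 + 0) = -2955 - 1*(-105) = -2955 + 105 = -2850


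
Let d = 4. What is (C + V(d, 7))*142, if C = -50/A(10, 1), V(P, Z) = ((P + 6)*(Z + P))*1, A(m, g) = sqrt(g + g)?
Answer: 15620 - 3550*sqrt(2) ≈ 10600.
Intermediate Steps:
A(m, g) = sqrt(2)*sqrt(g) (A(m, g) = sqrt(2*g) = sqrt(2)*sqrt(g))
V(P, Z) = (6 + P)*(P + Z) (V(P, Z) = ((6 + P)*(P + Z))*1 = (6 + P)*(P + Z))
C = -25*sqrt(2) (C = -50*sqrt(2)/2 = -25*sqrt(2) ≈ -35.355)
(C + V(d, 7))*142 = (-25*sqrt(2) + (4**2 + 6*4 + 6*7 + 4*7))*142 = (-25*sqrt(2) + (16 + 24 + 42 + 28))*142 = (-25*sqrt(2) + 110)*142 = (110 - 25*sqrt(2))*142 = 15620 - 3550*sqrt(2)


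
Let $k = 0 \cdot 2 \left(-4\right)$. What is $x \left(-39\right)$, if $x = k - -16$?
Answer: $-624$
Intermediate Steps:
$k = 0$ ($k = 0 \left(-4\right) = 0$)
$x = 16$ ($x = 0 - -16 = 0 + 16 = 16$)
$x \left(-39\right) = 16 \left(-39\right) = -624$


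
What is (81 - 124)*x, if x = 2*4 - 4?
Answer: -172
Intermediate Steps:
x = 4 (x = 8 - 4 = 4)
(81 - 124)*x = (81 - 124)*4 = -43*4 = -172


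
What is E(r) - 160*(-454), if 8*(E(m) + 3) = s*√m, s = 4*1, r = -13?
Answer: 72637 + I*√13/2 ≈ 72637.0 + 1.8028*I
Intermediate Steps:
s = 4
E(m) = -3 + √m/2 (E(m) = -3 + (4*√m)/8 = -3 + √m/2)
E(r) - 160*(-454) = (-3 + √(-13)/2) - 160*(-454) = (-3 + (I*√13)/2) + 72640 = (-3 + I*√13/2) + 72640 = 72637 + I*√13/2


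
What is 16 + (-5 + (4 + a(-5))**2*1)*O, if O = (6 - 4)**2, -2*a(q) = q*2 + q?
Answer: 525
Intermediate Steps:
a(q) = -3*q/2 (a(q) = -(q*2 + q)/2 = -(2*q + q)/2 = -3*q/2)
O = 4 (O = 2**2 = 4)
16 + (-5 + (4 + a(-5))**2*1)*O = 16 + (-5 + (4 - 3/2*(-5))**2*1)*4 = 16 + (-5 + (4 + 15/2)**2*1)*4 = 16 + (-5 + (23/2)**2*1)*4 = 16 + (-5 + (529/4)*1)*4 = 16 + (-5 + 529/4)*4 = 16 + (509/4)*4 = 16 + 509 = 525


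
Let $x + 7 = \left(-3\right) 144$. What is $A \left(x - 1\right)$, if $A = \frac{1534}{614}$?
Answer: $- \frac{337480}{307} \approx -1099.3$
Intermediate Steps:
$A = \frac{767}{307}$ ($A = 1534 \cdot \frac{1}{614} = \frac{767}{307} \approx 2.4984$)
$x = -439$ ($x = -7 - 432 = -439$)
$A \left(x - 1\right) = \frac{767 \left(-439 - 1\right)}{307} = \frac{767}{307} \left(-440\right) = - \frac{337480}{307}$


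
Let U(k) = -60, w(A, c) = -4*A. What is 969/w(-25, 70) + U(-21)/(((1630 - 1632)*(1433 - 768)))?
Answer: 129477/13300 ≈ 9.7351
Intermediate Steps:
969/w(-25, 70) + U(-21)/(((1630 - 1632)*(1433 - 768))) = 969/((-4*(-25))) - 60*1/((1433 - 768)*(1630 - 1632)) = 969/100 - 60/((-2*665)) = 969*(1/100) - 60/(-1330) = 969/100 - 60*(-1/1330) = 969/100 + 6/133 = 129477/13300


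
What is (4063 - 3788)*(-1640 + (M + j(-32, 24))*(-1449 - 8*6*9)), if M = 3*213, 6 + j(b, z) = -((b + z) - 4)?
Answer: -334093375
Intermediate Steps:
j(b, z) = -2 - b - z (j(b, z) = -6 - ((b + z) - 4) = -6 - (-4 + b + z) = -6 + (4 - b - z) = -2 - b - z)
M = 639
(4063 - 3788)*(-1640 + (M + j(-32, 24))*(-1449 - 8*6*9)) = (4063 - 3788)*(-1640 + (639 + (-2 - 1*(-32) - 1*24))*(-1449 - 8*6*9)) = 275*(-1640 + (639 + (-2 + 32 - 24))*(-1449 - 48*9)) = 275*(-1640 + (639 + 6)*(-1449 - 432)) = 275*(-1640 + 645*(-1881)) = 275*(-1640 - 1213245) = 275*(-1214885) = -334093375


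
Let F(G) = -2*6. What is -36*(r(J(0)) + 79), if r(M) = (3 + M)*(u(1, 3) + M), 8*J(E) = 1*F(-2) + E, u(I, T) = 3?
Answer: -2925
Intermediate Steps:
F(G) = -12
J(E) = -3/2 + E/8 (J(E) = (1*(-12) + E)/8 = (-12 + E)/8 = -3/2 + E/8)
r(M) = (3 + M)² (r(M) = (3 + M)*(3 + M) = (3 + M)²)
-36*(r(J(0)) + 79) = -36*((9 + (-3/2 + (⅛)*0)² + 6*(-3/2 + (⅛)*0)) + 79) = -36*((9 + (-3/2 + 0)² + 6*(-3/2 + 0)) + 79) = -36*((9 + (-3/2)² + 6*(-3/2)) + 79) = -36*((9 + 9/4 - 9) + 79) = -36*(9/4 + 79) = -36*325/4 = -2925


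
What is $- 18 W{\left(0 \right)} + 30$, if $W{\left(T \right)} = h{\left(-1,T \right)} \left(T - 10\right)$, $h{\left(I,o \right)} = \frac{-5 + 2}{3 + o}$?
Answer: $-150$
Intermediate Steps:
$h{\left(I,o \right)} = - \frac{3}{3 + o}$
$W{\left(T \right)} = - \frac{3 \left(-10 + T\right)}{3 + T}$ ($W{\left(T \right)} = - \frac{3}{3 + T} \left(T - 10\right) = - \frac{3}{3 + T} \left(-10 + T\right) = - \frac{3 \left(-10 + T\right)}{3 + T}$)
$- 18 W{\left(0 \right)} + 30 = - 18 \frac{3 \left(10 - 0\right)}{3 + 0} + 30 = - 18 \frac{3 \left(10 + 0\right)}{3} + 30 = - 18 \cdot 3 \cdot \frac{1}{3} \cdot 10 + 30 = \left(-18\right) 10 + 30 = -180 + 30 = -150$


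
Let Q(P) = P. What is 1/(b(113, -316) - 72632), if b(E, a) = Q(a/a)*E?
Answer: -1/72519 ≈ -1.3789e-5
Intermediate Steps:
b(E, a) = E (b(E, a) = (a/a)*E = 1*E = E)
1/(b(113, -316) - 72632) = 1/(113 - 72632) = 1/(-72519) = -1/72519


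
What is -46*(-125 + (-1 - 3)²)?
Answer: 5014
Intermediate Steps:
-46*(-125 + (-1 - 3)²) = -46*(-125 + (-4)²) = -46*(-125 + 16) = -46*(-109) = 5014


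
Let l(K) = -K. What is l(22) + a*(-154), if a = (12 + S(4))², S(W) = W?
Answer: -39446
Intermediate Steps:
a = 256 (a = (12 + 4)² = 16² = 256)
l(22) + a*(-154) = -1*22 + 256*(-154) = -22 - 39424 = -39446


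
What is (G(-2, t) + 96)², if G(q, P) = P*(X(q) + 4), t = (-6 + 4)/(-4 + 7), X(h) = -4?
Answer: 9216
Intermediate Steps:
t = -⅔ (t = -2/3 = -2*⅓ = -⅔ ≈ -0.66667)
G(q, P) = 0 (G(q, P) = P*(-4 + 4) = P*0 = 0)
(G(-2, t) + 96)² = (0 + 96)² = 96² = 9216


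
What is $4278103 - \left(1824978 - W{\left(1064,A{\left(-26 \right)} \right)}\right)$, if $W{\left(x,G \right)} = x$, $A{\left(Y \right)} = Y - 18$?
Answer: $2454189$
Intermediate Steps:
$A{\left(Y \right)} = -18 + Y$
$4278103 - \left(1824978 - W{\left(1064,A{\left(-26 \right)} \right)}\right) = 4278103 - \left(1824978 - 1064\right) = 4278103 - 1823914 = 2454189$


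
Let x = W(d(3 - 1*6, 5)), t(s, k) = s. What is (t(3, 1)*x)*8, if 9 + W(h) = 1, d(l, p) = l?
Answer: -192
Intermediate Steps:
W(h) = -8 (W(h) = -9 + 1 = -8)
x = -8
(t(3, 1)*x)*8 = (3*(-8))*8 = -24*8 = -192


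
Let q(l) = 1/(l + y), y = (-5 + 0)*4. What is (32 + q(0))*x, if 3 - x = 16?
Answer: -8307/20 ≈ -415.35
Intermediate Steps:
y = -20 (y = -5*4 = -20)
x = -13 (x = 3 - 1*16 = 3 - 16 = -13)
q(l) = 1/(-20 + l) (q(l) = 1/(l - 20) = 1/(-20 + l))
(32 + q(0))*x = (32 + 1/(-20 + 0))*(-13) = (32 + 1/(-20))*(-13) = (32 - 1/20)*(-13) = (639/20)*(-13) = -8307/20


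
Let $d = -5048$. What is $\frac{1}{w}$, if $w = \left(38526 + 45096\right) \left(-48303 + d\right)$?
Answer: $- \frac{1}{4461317322} \approx -2.2415 \cdot 10^{-10}$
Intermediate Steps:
$w = -4461317322$ ($w = \left(38526 + 45096\right) \left(-48303 - 5048\right) = 83622 \left(-53351\right) = -4461317322$)
$\frac{1}{w} = \frac{1}{-4461317322} = - \frac{1}{4461317322}$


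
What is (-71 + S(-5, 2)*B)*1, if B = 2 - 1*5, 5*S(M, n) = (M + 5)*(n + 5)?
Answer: -71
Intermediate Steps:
S(M, n) = (5 + M)*(5 + n)/5 (S(M, n) = ((M + 5)*(n + 5))/5 = ((5 + M)*(5 + n))/5 = (5 + M)*(5 + n)/5)
B = -3 (B = 2 - 5 = -3)
(-71 + S(-5, 2)*B)*1 = (-71 + (5 - 5 + 2 + (⅕)*(-5)*2)*(-3))*1 = (-71 + (5 - 5 + 2 - 2)*(-3))*1 = (-71 + 0*(-3))*1 = (-71 + 0)*1 = -71*1 = -71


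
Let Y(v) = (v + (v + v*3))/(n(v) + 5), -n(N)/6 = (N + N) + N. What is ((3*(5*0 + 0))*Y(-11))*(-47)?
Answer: 0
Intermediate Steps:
n(N) = -18*N (n(N) = -6*((N + N) + N) = -6*(2*N + N) = -18*N)
Y(v) = 5*v/(5 - 18*v) (Y(v) = (v + (v + v*3))/(-18*v + 5) = (v + (v + 3*v))/(5 - 18*v) = (v + 4*v)/(5 - 18*v) = (5*v)/(5 - 18*v) = 5*v/(5 - 18*v))
((3*(5*0 + 0))*Y(-11))*(-47) = ((3*(5*0 + 0))*(-5*(-11)/(-5 + 18*(-11))))*(-47) = ((3*(0 + 0))*(-5*(-11)/(-5 - 198)))*(-47) = ((3*0)*(-5*(-11)/(-203)))*(-47) = (0*(-5*(-11)*(-1/203)))*(-47) = (0*(-55/203))*(-47) = 0*(-47) = 0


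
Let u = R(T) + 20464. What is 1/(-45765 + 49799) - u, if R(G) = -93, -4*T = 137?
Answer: -82176613/4034 ≈ -20371.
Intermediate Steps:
T = -137/4 (T = -¼*137 = -137/4 ≈ -34.250)
u = 20371 (u = -93 + 20464 = 20371)
1/(-45765 + 49799) - u = 1/(-45765 + 49799) - 1*20371 = 1/4034 - 20371 = -82176613/4034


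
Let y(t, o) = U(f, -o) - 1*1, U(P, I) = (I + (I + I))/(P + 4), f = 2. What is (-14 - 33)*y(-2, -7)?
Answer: -235/2 ≈ -117.50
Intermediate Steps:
U(P, I) = 3*I/(4 + P) (U(P, I) = (I + 2*I)/(4 + P) = (3*I)/(4 + P) = 3*I/(4 + P))
y(t, o) = -1 - o/2 (y(t, o) = 3*(-o)/(4 + 2) - 1*1 = 3*(-o)/6 - 1 = 3*(-o)*(1/6) - 1 = -o/2 - 1 = -1 - o/2)
(-14 - 33)*y(-2, -7) = (-14 - 33)*(-1 - 1/2*(-7)) = -47*(-1 + 7/2) = -47*5/2 = -235/2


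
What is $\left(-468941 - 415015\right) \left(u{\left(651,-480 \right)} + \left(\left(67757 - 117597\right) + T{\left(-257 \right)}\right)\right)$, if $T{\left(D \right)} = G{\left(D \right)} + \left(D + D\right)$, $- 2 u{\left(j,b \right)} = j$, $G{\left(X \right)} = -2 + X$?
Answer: $45027392706$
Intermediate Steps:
$u{\left(j,b \right)} = - \frac{j}{2}$
$T{\left(D \right)} = -2 + 3 D$ ($T{\left(D \right)} = \left(-2 + D\right) + \left(D + D\right) = \left(-2 + D\right) + 2 D = -2 + 3 D$)
$\left(-468941 - 415015\right) \left(u{\left(651,-480 \right)} + \left(\left(67757 - 117597\right) + T{\left(-257 \right)}\right)\right) = \left(-468941 - 415015\right) \left(\left(- \frac{1}{2}\right) 651 + \left(\left(67757 - 117597\right) + \left(-2 + 3 \left(-257\right)\right)\right)\right) = - 883956 \left(- \frac{651}{2} - 50613\right) = \left(-883956\right) \left(- \frac{101877}{2}\right) = 45027392706$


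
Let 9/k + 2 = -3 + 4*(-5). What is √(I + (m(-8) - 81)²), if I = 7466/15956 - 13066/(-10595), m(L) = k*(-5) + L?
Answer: √54340059000467578234/84526910 ≈ 87.210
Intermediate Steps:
k = -9/25 (k = 9/(-2 + (-3 + 4*(-5))) = 9/(-2 + (-3 - 20)) = 9/(-2 - 23) = 9/(-25) = 9*(-1/25) = -9/25 ≈ -0.36000)
m(L) = 9/5 + L (m(L) = -9/25*(-5) + L = 9/5 + L)
I = 143791683/84526910 (I = 7466*(1/15956) - 13066*(-1/10595) = 3733/7978 + 13066/10595 = 143791683/84526910 ≈ 1.7011)
√(I + (m(-8) - 81)²) = √(143791683/84526910 + ((9/5 - 8) - 81)²) = √(143791683/84526910 + (-31/5 - 81)²) = √(143791683/84526910 + (-436/5)²) = √(143791683/84526910 + 190096/25) = √(3214364455087/422634550) = √54340059000467578234/84526910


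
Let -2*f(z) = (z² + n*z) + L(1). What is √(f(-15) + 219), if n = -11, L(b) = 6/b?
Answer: √21 ≈ 4.5826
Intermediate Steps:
f(z) = -3 - z²/2 + 11*z/2 (f(z) = -((z² - 11*z) + 6/1)/2 = -((z² - 11*z) + 6*1)/2 = -((z² - 11*z) + 6)/2 = -(6 + z² - 11*z)/2 = -3 - z²/2 + 11*z/2)
√(f(-15) + 219) = √((-3 - ½*(-15)² + (11/2)*(-15)) + 219) = √((-3 - ½*225 - 165/2) + 219) = √((-3 - 225/2 - 165/2) + 219) = √(-198 + 219) = √21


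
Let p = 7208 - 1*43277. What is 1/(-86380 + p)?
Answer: -1/122449 ≈ -8.1667e-6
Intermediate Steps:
p = -36069 (p = 7208 - 43277 = -36069)
1/(-86380 + p) = 1/(-86380 - 36069) = 1/(-122449) = -1/122449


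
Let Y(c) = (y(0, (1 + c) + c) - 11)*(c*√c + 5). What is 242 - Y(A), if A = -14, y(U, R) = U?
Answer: 297 - 154*I*√14 ≈ 297.0 - 576.21*I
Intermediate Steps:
Y(c) = -55 - 11*c^(3/2) (Y(c) = (0 - 11)*(c*√c + 5) = -11*(c^(3/2) + 5) = -11*(5 + c^(3/2)) = -55 - 11*c^(3/2))
242 - Y(A) = 242 - (-55 - (-154)*I*√14) = 242 - (-55 + 154*I*√14) = 242 + (55 - 154*I*√14) = 297 - 154*I*√14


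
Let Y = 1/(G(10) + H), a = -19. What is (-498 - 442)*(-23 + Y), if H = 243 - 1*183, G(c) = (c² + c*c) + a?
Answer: 5209480/241 ≈ 21616.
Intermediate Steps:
G(c) = -19 + 2*c² (G(c) = (c² + c*c) - 19 = (c² + c²) - 19 = 2*c² - 19 = -19 + 2*c²)
H = 60 (H = 243 - 183 = 60)
Y = 1/241 (Y = 1/((-19 + 2*10²) + 60) = 1/((-19 + 2*100) + 60) = 1/((-19 + 200) + 60) = 1/(181 + 60) = 1/241 ≈ 0.0041494)
(-498 - 442)*(-23 + Y) = (-498 - 442)*(-23 + 1/241) = -940*(-5542/241) = 5209480/241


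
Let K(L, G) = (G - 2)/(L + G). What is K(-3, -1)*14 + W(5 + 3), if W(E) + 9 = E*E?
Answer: 131/2 ≈ 65.500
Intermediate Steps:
K(L, G) = (-2 + G)/(G + L)
W(E) = -9 + E² (W(E) = -9 + E*E = -9 + E²)
K(-3, -1)*14 + W(5 + 3) = ((-2 - 1)/(-1 - 3))*14 + (-9 + (5 + 3)²) = (-3/(-4))*14 + (-9 + 8²) = -¼*(-3)*14 + (-9 + 64) = (¾)*14 + 55 = 21/2 + 55 = 131/2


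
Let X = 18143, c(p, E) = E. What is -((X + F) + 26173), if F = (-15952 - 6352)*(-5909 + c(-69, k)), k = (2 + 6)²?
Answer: -130411196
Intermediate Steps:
k = 64 (k = 8² = 64)
F = 130366880 (F = (-15952 - 6352)*(-5909 + 64) = -22304*(-5845) = 130366880)
-((X + F) + 26173) = -((18143 + 130366880) + 26173) = -(130385023 + 26173) = -1*130411196 = -130411196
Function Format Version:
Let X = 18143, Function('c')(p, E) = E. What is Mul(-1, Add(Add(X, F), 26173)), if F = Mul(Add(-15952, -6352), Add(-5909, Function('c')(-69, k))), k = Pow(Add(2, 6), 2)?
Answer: -130411196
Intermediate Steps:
k = 64 (k = Pow(8, 2) = 64)
F = 130366880 (F = Mul(Add(-15952, -6352), Add(-5909, 64)) = Mul(-22304, -5845) = 130366880)
Mul(-1, Add(Add(X, F), 26173)) = Mul(-1, Add(Add(18143, 130366880), 26173)) = Mul(-1, Add(130385023, 26173)) = Mul(-1, 130411196) = -130411196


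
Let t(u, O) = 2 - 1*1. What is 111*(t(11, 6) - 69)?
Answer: -7548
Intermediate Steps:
t(u, O) = 1 (t(u, O) = 2 - 1 = 1)
111*(t(11, 6) - 69) = 111*(1 - 69) = 111*(-68) = -7548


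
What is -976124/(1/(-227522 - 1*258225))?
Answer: 474149304628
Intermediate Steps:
-976124/(1/(-227522 - 1*258225)) = -976124/(1/(-227522 - 258225)) = -976124/(1/(-485747)) = -976124/(-1/485747) = -976124*(-485747) = 474149304628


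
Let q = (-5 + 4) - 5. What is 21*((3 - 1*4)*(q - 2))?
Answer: 168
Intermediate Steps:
q = -6 (q = -1 - 5 = -6)
21*((3 - 1*4)*(q - 2)) = 21*((3 - 1*4)*(-6 - 2)) = 21*((3 - 4)*(-8)) = 21*(-1*(-8)) = 21*8 = 168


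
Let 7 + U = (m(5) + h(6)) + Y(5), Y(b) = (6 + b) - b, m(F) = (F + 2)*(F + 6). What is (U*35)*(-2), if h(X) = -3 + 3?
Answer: -5320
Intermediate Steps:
h(X) = 0
m(F) = (2 + F)*(6 + F)
Y(b) = 6
U = 76 (U = -7 + (((12 + 5² + 8*5) + 0) + 6) = -7 + (((12 + 25 + 40) + 0) + 6) = -7 + ((77 + 0) + 6) = -7 + (77 + 6) = -7 + 83 = 76)
(U*35)*(-2) = (76*35)*(-2) = 2660*(-2) = -5320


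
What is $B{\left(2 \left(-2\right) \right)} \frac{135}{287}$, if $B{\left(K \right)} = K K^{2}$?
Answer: $- \frac{8640}{287} \approx -30.105$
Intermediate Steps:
$B{\left(K \right)} = K^{3}$
$B{\left(2 \left(-2\right) \right)} \frac{135}{287} = \left(2 \left(-2\right)\right)^{3} \cdot \frac{135}{287} = \left(-4\right)^{3} \cdot 135 \cdot \frac{1}{287} = \left(-64\right) \frac{135}{287} = - \frac{8640}{287}$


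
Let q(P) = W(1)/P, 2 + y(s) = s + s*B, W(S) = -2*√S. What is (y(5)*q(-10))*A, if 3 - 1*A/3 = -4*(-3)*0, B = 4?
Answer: 207/5 ≈ 41.400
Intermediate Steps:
y(s) = -2 + 5*s (y(s) = -2 + (s + s*4) = -2 + (s + 4*s) = -2 + 5*s)
A = 9 (A = 9 - 3*(-4*(-3))*0 = 9 - 36*0 = 9 - 3*0 = 9 + 0 = 9)
q(P) = -2/P (q(P) = (-2*√1)/P = (-2*1)/P = -2/P)
(y(5)*q(-10))*A = ((-2 + 5*5)*(-2/(-10)))*9 = ((-2 + 25)*(-2*(-⅒)))*9 = (23*(⅕))*9 = (23/5)*9 = 207/5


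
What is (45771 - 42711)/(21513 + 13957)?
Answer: 306/3547 ≈ 0.086270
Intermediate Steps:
(45771 - 42711)/(21513 + 13957) = 3060/35470 = 3060*(1/35470) = 306/3547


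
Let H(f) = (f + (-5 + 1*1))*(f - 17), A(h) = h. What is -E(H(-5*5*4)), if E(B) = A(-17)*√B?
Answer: 1326*√2 ≈ 1875.2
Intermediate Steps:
H(f) = (-17 + f)*(-4 + f) (H(f) = (f + (-5 + 1))*(-17 + f) = (f - 4)*(-17 + f) = (-4 + f)*(-17 + f) = (-17 + f)*(-4 + f))
E(B) = -17*√B
-E(H(-5*5*4)) = -(-17)*√(68 + (-5*5*4)² - 21*(-5*5)*4) = -(-17)*√(68 + (-25*4)² - (-525)*4) = -(-17)*√(68 + (-100)² - 21*(-100)) = -(-17)*√(68 + 10000 + 2100) = -(-17)*√12168 = -(-17)*78*√2 = -(-1326)*√2 = 1326*√2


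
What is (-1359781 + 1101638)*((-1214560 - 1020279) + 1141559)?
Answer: 282222579040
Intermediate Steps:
(-1359781 + 1101638)*((-1214560 - 1020279) + 1141559) = -258143*(-2234839 + 1141559) = -258143*(-1093280) = 282222579040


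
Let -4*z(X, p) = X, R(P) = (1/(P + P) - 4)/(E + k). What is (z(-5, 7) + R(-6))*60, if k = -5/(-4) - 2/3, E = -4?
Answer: 6015/41 ≈ 146.71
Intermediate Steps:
k = 7/12 (k = -5*(-1/4) - 2*1/3 = 5/4 - 2/3 = 7/12 ≈ 0.58333)
R(P) = 48/41 - 6/(41*P) (R(P) = (1/(P + P) - 4)/(-4 + 7/12) = (1/(2*P) - 4)/(-41/12) = (1/(2*P) - 4)*(-12/41) = (-4 + 1/(2*P))*(-12/41) = 48/41 - 6/(41*P))
z(X, p) = -X/4
(z(-5, 7) + R(-6))*60 = (-1/4*(-5) + (6/41)*(-1 + 8*(-6))/(-6))*60 = (5/4 + (6/41)*(-1/6)*(-1 - 48))*60 = (5/4 + (6/41)*(-1/6)*(-49))*60 = (5/4 + 49/41)*60 = (401/164)*60 = 6015/41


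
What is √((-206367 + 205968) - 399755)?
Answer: I*√400154 ≈ 632.58*I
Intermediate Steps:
√((-206367 + 205968) - 399755) = √(-399 - 399755) = √(-400154) = I*√400154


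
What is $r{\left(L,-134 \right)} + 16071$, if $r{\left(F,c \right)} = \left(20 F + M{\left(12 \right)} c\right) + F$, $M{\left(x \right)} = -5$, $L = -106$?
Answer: $14515$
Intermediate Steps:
$r{\left(F,c \right)} = - 5 c + 21 F$ ($r{\left(F,c \right)} = \left(20 F - 5 c\right) + F = \left(- 5 c + 20 F\right) + F = - 5 c + 21 F$)
$r{\left(L,-134 \right)} + 16071 = \left(\left(-5\right) \left(-134\right) + 21 \left(-106\right)\right) + 16071 = \left(670 - 2226\right) + 16071 = -1556 + 16071 = 14515$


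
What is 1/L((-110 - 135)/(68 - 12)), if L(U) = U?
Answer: -8/35 ≈ -0.22857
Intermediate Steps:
1/L((-110 - 135)/(68 - 12)) = 1/((-110 - 135)/(68 - 12)) = 1/(-245/56) = 1/(-245*1/56) = 1/(-35/8) = -8/35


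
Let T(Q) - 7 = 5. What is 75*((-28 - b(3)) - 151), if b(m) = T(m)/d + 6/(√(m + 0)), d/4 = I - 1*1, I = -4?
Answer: -13380 - 150*√3 ≈ -13640.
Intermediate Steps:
T(Q) = 12 (T(Q) = 7 + 5 = 12)
d = -20 (d = 4*(-4 - 1*1) = 4*(-4 - 1) = 4*(-5) = -20)
b(m) = -⅗ + 6/√m (b(m) = 12/(-20) + 6/(√(m + 0)) = 12*(-1/20) + 6/(√m) = -⅗ + 6/√m)
75*((-28 - b(3)) - 151) = 75*((-28 - (-⅗ + 6/√3)) - 151) = 75*((-28 - (-⅗ + 6*(√3/3))) - 151) = 75*((-28 - (-⅗ + 2*√3)) - 151) = 75*((-28 + (⅗ - 2*√3)) - 151) = 75*((-137/5 - 2*√3) - 151) = 75*(-892/5 - 2*√3) = -13380 - 150*√3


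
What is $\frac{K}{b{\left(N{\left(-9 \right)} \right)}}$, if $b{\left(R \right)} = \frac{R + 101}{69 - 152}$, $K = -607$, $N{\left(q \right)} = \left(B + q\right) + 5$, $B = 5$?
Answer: $\frac{50381}{102} \approx 493.93$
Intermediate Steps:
$N{\left(q \right)} = 10 + q$ ($N{\left(q \right)} = \left(5 + q\right) + 5 = 10 + q$)
$b{\left(R \right)} = - \frac{101}{83} - \frac{R}{83}$ ($b{\left(R \right)} = \frac{101 + R}{-83} = \left(101 + R\right) \left(- \frac{1}{83}\right) = - \frac{101}{83} - \frac{R}{83}$)
$\frac{K}{b{\left(N{\left(-9 \right)} \right)}} = - \frac{607}{- \frac{101}{83} - \frac{10 - 9}{83}} = - \frac{607}{- \frac{101}{83} - \frac{1}{83}} = - \frac{607}{- \frac{102}{83}} = \left(-607\right) \left(- \frac{83}{102}\right) = \frac{50381}{102}$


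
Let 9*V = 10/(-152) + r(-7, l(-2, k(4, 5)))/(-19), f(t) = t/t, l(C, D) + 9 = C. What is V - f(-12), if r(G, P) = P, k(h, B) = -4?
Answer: -215/228 ≈ -0.94298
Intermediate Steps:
l(C, D) = -9 + C
f(t) = 1
V = 13/228 (V = (10/(-152) + (-9 - 2)/(-19))/9 = (10*(-1/152) - 11*(-1/19))/9 = (-5/76 + 11/19)/9 = (1/9)*(39/76) = 13/228 ≈ 0.057018)
V - f(-12) = 13/228 - 1*1 = 13/228 - 1 = -215/228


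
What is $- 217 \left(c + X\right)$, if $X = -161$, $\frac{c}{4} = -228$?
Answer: $232841$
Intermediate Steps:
$c = -912$ ($c = 4 \left(-228\right) = -912$)
$- 217 \left(c + X\right) = - 217 \left(-912 - 161\right) = \left(-217\right) \left(-1073\right) = 232841$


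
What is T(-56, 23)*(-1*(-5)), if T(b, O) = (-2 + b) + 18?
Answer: -200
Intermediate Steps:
T(b, O) = 16 + b
T(-56, 23)*(-1*(-5)) = (16 - 56)*(-1*(-5)) = -40*5 = -200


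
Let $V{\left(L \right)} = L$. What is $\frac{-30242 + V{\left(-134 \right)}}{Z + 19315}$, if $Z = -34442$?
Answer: $\frac{30376}{15127} \approx 2.0081$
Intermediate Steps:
$\frac{-30242 + V{\left(-134 \right)}}{Z + 19315} = \frac{-30242 - 134}{-34442 + 19315} = - \frac{30376}{-15127} = \left(-30376\right) \left(- \frac{1}{15127}\right) = \frac{30376}{15127}$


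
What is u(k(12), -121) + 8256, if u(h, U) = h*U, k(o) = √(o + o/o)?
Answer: 8256 - 121*√13 ≈ 7819.7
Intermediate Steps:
k(o) = √(1 + o) (k(o) = √(o + 1) = √(1 + o))
u(h, U) = U*h
u(k(12), -121) + 8256 = -121*√(1 + 12) + 8256 = -121*√13 + 8256 = 8256 - 121*√13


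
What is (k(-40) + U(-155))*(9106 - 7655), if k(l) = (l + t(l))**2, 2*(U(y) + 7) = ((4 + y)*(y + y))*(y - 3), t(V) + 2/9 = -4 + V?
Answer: -433795593043/81 ≈ -5.3555e+9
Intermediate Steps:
t(V) = -38/9 + V (t(V) = -2/9 + (-4 + V) = -38/9 + V)
U(y) = -7 + y*(-3 + y)*(4 + y) (U(y) = -7 + (((4 + y)*(y + y))*(y - 3))/2 = -7 + (((4 + y)*(2*y))*(-3 + y))/2 = -7 + ((2*y*(4 + y))*(-3 + y))/2 = -7 + (2*y*(-3 + y)*(4 + y))/2 = -7 + y*(-3 + y)*(4 + y))
k(l) = (-38/9 + 2*l)**2 (k(l) = (l + (-38/9 + l))**2 = (-38/9 + 2*l)**2)
(k(-40) + U(-155))*(9106 - 7655) = (4*(-19 + 9*(-40))**2/81 + (-7 + (-155)**2 + (-155)**3 - 12*(-155)))*(9106 - 7655) = (4*(-19 - 360)**2/81 + (-7 + 24025 - 3723875 + 1860))*1451 = ((4/81)*(-379)**2 - 3697997)*1451 = ((4/81)*143641 - 3697997)*1451 = (574564/81 - 3697997)*1451 = -298963193/81*1451 = -433795593043/81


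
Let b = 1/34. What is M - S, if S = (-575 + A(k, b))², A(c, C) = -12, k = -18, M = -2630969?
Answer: -2975538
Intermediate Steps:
b = 1/34 (b = 1*(1/34) = 1/34 ≈ 0.029412)
S = 344569 (S = (-575 - 12)² = (-587)² = 344569)
M - S = -2630969 - 1*344569 = -2630969 - 344569 = -2975538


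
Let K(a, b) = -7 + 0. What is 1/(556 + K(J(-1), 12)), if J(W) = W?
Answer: 1/549 ≈ 0.0018215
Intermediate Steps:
K(a, b) = -7
1/(556 + K(J(-1), 12)) = 1/(556 - 7) = 1/549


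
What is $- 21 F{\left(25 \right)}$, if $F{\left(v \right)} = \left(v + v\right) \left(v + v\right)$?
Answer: $-52500$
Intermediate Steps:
$F{\left(v \right)} = 4 v^{2}$ ($F{\left(v \right)} = 2 v 2 v = 4 v^{2}$)
$- 21 F{\left(25 \right)} = - 21 \cdot 4 \cdot 25^{2} = - 21 \cdot 4 \cdot 625 = \left(-21\right) 2500 = -52500$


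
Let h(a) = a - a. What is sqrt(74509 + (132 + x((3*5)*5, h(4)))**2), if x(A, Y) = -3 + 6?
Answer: sqrt(92734) ≈ 304.52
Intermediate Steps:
h(a) = 0
x(A, Y) = 3
sqrt(74509 + (132 + x((3*5)*5, h(4)))**2) = sqrt(74509 + (132 + 3)**2) = sqrt(74509 + 135**2) = sqrt(74509 + 18225) = sqrt(92734)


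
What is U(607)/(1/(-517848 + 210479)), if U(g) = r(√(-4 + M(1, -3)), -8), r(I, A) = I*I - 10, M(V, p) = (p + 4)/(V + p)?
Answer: 8913701/2 ≈ 4.4568e+6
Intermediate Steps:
M(V, p) = (4 + p)/(V + p)
r(I, A) = -10 + I² (r(I, A) = I² - 10 = -10 + I²)
U(g) = -29/2 (U(g) = -10 + (√(-4 + (4 - 3)/(1 - 3)))² = -10 + (√(-4 + 1/(-2)))² = -10 + (√(-4 - ½*1))² = -10 + (√(-4 - ½))² = -10 + (√(-9/2))² = -10 + (3*I*√2/2)² = -10 - 9/2 = -29/2)
U(607)/(1/(-517848 + 210479)) = -29/(2*(1/(-517848 + 210479))) = -29/(2*(1/(-307369))) = -29/(2*(-1/307369)) = -29/2*(-307369) = 8913701/2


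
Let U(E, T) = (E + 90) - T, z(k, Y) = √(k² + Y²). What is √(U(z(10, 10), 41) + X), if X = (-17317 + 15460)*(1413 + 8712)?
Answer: √(-18802076 + 10*√2) ≈ 4336.1*I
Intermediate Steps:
z(k, Y) = √(Y² + k²)
U(E, T) = 90 + E - T (U(E, T) = (90 + E) - T = 90 + E - T)
X = -18802125 (X = -1857*10125 = -18802125)
√(U(z(10, 10), 41) + X) = √((90 + √(10² + 10²) - 1*41) - 18802125) = √((90 + √(100 + 100) - 41) - 18802125) = √((90 + √200 - 41) - 18802125) = √((90 + 10*√2 - 41) - 18802125) = √((49 + 10*√2) - 18802125) = √(-18802076 + 10*√2)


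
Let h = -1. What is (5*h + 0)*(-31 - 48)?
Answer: 395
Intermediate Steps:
(5*h + 0)*(-31 - 48) = (5*(-1) + 0)*(-31 - 48) = (-5 + 0)*(-79) = -5*(-79) = 395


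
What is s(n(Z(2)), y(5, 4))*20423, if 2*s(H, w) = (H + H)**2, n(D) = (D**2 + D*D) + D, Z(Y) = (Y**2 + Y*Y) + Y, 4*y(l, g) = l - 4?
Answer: 1801308600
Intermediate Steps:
y(l, g) = -1 + l/4 (y(l, g) = (l - 4)/4 = (-4 + l)/4 = -1 + l/4)
Z(Y) = Y + 2*Y**2 (Z(Y) = (Y**2 + Y**2) + Y = 2*Y**2 + Y = Y + 2*Y**2)
n(D) = D + 2*D**2 (n(D) = (D**2 + D**2) + D = 2*D**2 + D = D + 2*D**2)
s(H, w) = 2*H**2 (s(H, w) = (H + H)**2/2 = (2*H)**2/2 = (4*H**2)/2 = 2*H**2)
s(n(Z(2)), y(5, 4))*20423 = (2*((2*(1 + 2*2))*(1 + 2*(2*(1 + 2*2))))**2)*20423 = (2*((2*(1 + 4))*(1 + 2*(2*(1 + 4))))**2)*20423 = (2*((2*5)*(1 + 2*(2*5)))**2)*20423 = (2*(10*(1 + 2*10))**2)*20423 = (2*(10*(1 + 20))**2)*20423 = (2*(10*21)**2)*20423 = (2*210**2)*20423 = (2*44100)*20423 = 88200*20423 = 1801308600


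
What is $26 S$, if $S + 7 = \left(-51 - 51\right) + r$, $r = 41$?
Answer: $-1768$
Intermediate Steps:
$S = -68$ ($S = -7 + \left(\left(-51 - 51\right) + 41\right) = -7 + \left(-102 + 41\right) = -7 - 61 = -68$)
$26 S = 26 \left(-68\right) = -1768$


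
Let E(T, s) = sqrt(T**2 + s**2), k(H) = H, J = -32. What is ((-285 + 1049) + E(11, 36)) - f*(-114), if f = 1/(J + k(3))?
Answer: 22042/29 + sqrt(1417) ≈ 797.71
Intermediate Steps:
f = -1/29 (f = 1/(-32 + 3) = 1/(-29) = -1/29 ≈ -0.034483)
((-285 + 1049) + E(11, 36)) - f*(-114) = ((-285 + 1049) + sqrt(11**2 + 36**2)) - (-1)*(-114)/29 = (764 + sqrt(121 + 1296)) - 1*114/29 = (764 + sqrt(1417)) - 114/29 = 22042/29 + sqrt(1417)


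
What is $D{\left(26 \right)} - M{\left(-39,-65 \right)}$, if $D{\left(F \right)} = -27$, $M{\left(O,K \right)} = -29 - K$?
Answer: $-63$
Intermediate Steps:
$D{\left(26 \right)} - M{\left(-39,-65 \right)} = -27 - \left(-29 - -65\right) = -27 - \left(-29 + 65\right) = -27 - 36 = -63$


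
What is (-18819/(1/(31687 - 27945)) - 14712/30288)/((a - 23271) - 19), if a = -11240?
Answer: 88870921489/43576860 ≈ 2039.4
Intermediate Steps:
(-18819/(1/(31687 - 27945)) - 14712/30288)/((a - 23271) - 19) = (-18819/(1/(31687 - 27945)) - 14712/30288)/((-11240 - 23271) - 19) = (-18819/(1/3742) - 14712*1/30288)/(-34511 - 19) = (-18819/1/3742 - 613/1262)/(-34530) = (-18819*3742 - 613/1262)*(-1/34530) = (-70420698 - 613/1262)*(-1/34530) = -88870921489/1262*(-1/34530) = 88870921489/43576860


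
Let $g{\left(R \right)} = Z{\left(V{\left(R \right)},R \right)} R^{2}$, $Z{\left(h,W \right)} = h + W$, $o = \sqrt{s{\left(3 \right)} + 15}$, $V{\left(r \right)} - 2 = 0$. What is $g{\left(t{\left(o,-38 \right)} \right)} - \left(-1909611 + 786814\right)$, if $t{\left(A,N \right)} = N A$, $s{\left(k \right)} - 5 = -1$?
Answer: $1177669 - 1042568 \sqrt{19} \approx -3.3668 \cdot 10^{6}$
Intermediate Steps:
$V{\left(r \right)} = 2$ ($V{\left(r \right)} = 2 + 0 = 2$)
$s{\left(k \right)} = 4$ ($s{\left(k \right)} = 5 - 1 = 4$)
$o = \sqrt{19}$ ($o = \sqrt{4 + 15} = \sqrt{19} \approx 4.3589$)
$Z{\left(h,W \right)} = W + h$
$t{\left(A,N \right)} = A N$
$g{\left(R \right)} = R^{2} \left(2 + R\right)$ ($g{\left(R \right)} = \left(R + 2\right) R^{2} = \left(2 + R\right) R^{2} = R^{2} \left(2 + R\right)$)
$g{\left(t{\left(o,-38 \right)} \right)} - \left(-1909611 + 786814\right) = \left(\sqrt{19} \left(-38\right)\right)^{2} \left(2 + \sqrt{19} \left(-38\right)\right) - \left(-1909611 + 786814\right) = \left(- 38 \sqrt{19}\right)^{2} \left(2 - 38 \sqrt{19}\right) - -1122797 = 27436 \left(2 - 38 \sqrt{19}\right) + 1122797 = \left(54872 - 1042568 \sqrt{19}\right) + 1122797 = 1177669 - 1042568 \sqrt{19}$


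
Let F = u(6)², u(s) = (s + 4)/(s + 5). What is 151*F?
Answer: 15100/121 ≈ 124.79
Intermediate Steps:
u(s) = (4 + s)/(5 + s)
F = 100/121 (F = ((4 + 6)/(5 + 6))² = (10/11)² = 100/121 ≈ 0.82645)
151*F = 151*(100/121) = 15100/121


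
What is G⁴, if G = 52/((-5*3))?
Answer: 7311616/50625 ≈ 144.43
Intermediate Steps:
G = -52/15 (G = 52/(-15) = 52*(-1/15) = -52/15 ≈ -3.4667)
G⁴ = (-52/15)⁴ = 7311616/50625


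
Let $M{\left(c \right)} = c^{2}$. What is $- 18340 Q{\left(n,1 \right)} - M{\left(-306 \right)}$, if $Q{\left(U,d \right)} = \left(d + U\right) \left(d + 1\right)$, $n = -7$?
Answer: $126444$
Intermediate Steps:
$Q{\left(U,d \right)} = \left(1 + d\right) \left(U + d\right)$ ($Q{\left(U,d \right)} = \left(U + d\right) \left(1 + d\right) = \left(1 + d\right) \left(U + d\right)$)
$- 18340 Q{\left(n,1 \right)} - M{\left(-306 \right)} = - 18340 \left(-7 + 1 + 1^{2} - 7\right) - \left(-306\right)^{2} = - 18340 \left(-7 + 1 + 1 - 7\right) - 93636 = \left(-18340\right) \left(-12\right) - 93636 = 220080 - 93636 = 126444$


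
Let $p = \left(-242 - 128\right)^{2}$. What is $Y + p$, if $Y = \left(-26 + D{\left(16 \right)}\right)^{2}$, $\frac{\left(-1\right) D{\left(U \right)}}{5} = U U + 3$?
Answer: $1881941$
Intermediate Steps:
$D{\left(U \right)} = -15 - 5 U^{2}$ ($D{\left(U \right)} = - 5 \left(U U + 3\right) = - 5 \left(U^{2} + 3\right) = - 5 \left(3 + U^{2}\right) = -15 - 5 U^{2}$)
$Y = 1745041$ ($Y = \left(-26 - \left(15 + 5 \cdot 16^{2}\right)\right)^{2} = \left(-26 - 1295\right)^{2} = \left(-1321\right)^{2} = 1745041$)
$p = 136900$ ($p = \left(-370\right)^{2} = 136900$)
$Y + p = 1745041 + 136900 = 1881941$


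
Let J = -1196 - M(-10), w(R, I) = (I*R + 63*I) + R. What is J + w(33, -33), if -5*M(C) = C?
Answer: -4333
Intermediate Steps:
M(C) = -C/5
w(R, I) = R + 63*I + I*R (w(R, I) = (63*I + I*R) + R = R + 63*I + I*R)
J = -1198 (J = -1196 - (-1)*(-10)/5 = -1196 - 1*2 = -1196 - 2 = -1198)
J + w(33, -33) = -1198 + (33 + 63*(-33) - 33*33) = -1198 + (33 - 2079 - 1089) = -1198 - 3135 = -4333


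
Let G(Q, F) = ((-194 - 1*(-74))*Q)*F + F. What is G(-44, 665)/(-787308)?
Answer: -3511865/787308 ≈ -4.4606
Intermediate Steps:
G(Q, F) = F - 120*F*Q (G(Q, F) = ((-194 + 74)*Q)*F + F = (-120*Q)*F + F = -120*F*Q + F = F - 120*F*Q)
G(-44, 665)/(-787308) = (665*(1 - 120*(-44)))/(-787308) = (665*(1 + 5280))*(-1/787308) = (665*5281)*(-1/787308) = 3511865*(-1/787308) = -3511865/787308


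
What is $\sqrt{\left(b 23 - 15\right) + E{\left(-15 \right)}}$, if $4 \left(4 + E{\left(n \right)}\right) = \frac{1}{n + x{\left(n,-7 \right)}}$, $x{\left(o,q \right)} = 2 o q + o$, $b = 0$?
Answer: $\frac{i \sqrt{68395}}{60} \approx 4.3587 i$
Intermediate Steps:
$x{\left(o,q \right)} = o + 2 o q$ ($x{\left(o,q \right)} = 2 o q + o = o + 2 o q$)
$E{\left(n \right)} = -4 - \frac{1}{48 n}$ ($E{\left(n \right)} = -4 + \frac{1}{4 \left(n + n \left(1 + 2 \left(-7\right)\right)\right)} = -4 + \frac{1}{4 \left(n + n \left(1 - 14\right)\right)} = -4 + \frac{1}{4 \left(n + n \left(-13\right)\right)} = -4 + \frac{1}{4 \left(n - 13 n\right)} = -4 + \frac{1}{4 \left(- 12 n\right)} = -4 + \frac{\left(- \frac{1}{12}\right) \frac{1}{n}}{4} = -4 - \frac{1}{48 n}$)
$\sqrt{\left(b 23 - 15\right) + E{\left(-15 \right)}} = \sqrt{\left(0 \cdot 23 - 15\right) - \left(4 + \frac{1}{48 \left(-15\right)}\right)} = \sqrt{\left(0 - 15\right) - \frac{2879}{720}} = \sqrt{-15 + \left(-4 + \frac{1}{720}\right)} = \sqrt{-15 - \frac{2879}{720}} = \sqrt{- \frac{13679}{720}} = \frac{i \sqrt{68395}}{60}$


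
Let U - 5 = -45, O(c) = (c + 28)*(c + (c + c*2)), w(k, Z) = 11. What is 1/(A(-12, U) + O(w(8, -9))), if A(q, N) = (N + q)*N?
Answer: 1/3796 ≈ 0.00026344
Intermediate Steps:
O(c) = 4*c*(28 + c) (O(c) = (28 + c)*(c + (c + 2*c)) = (28 + c)*(c + 3*c) = (28 + c)*(4*c) = 4*c*(28 + c))
U = -40 (U = 5 - 45 = -40)
A(q, N) = N*(N + q)
1/(A(-12, U) + O(w(8, -9))) = 1/(-40*(-40 - 12) + 4*11*(28 + 11)) = 1/(-40*(-52) + 4*11*39) = 1/(2080 + 1716) = 1/3796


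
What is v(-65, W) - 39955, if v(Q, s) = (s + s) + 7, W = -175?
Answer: -40298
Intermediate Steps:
v(Q, s) = 7 + 2*s (v(Q, s) = 2*s + 7 = 7 + 2*s)
v(-65, W) - 39955 = (7 + 2*(-175)) - 39955 = (7 - 350) - 39955 = -343 - 39955 = -40298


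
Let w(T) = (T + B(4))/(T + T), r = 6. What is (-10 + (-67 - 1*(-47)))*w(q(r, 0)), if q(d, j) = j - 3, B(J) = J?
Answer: 5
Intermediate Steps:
q(d, j) = -3 + j
w(T) = (4 + T)/(2*T) (w(T) = (T + 4)/(T + T) = (4 + T)/((2*T)) = (4 + T)*(1/(2*T)) = (4 + T)/(2*T))
(-10 + (-67 - 1*(-47)))*w(q(r, 0)) = (-10 + (-67 - 1*(-47)))*((4 + (-3 + 0))/(2*(-3 + 0))) = (-10 + (-67 + 47))*((½)*(4 - 3)/(-3)) = (-10 - 20)*((½)*(-⅓)*1) = -30*(-⅙) = 5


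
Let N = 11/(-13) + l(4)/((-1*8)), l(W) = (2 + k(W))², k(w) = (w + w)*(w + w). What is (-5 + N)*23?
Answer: -329107/26 ≈ -12658.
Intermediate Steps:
k(w) = 4*w² (k(w) = (2*w)*(2*w) = 4*w²)
l(W) = (2 + 4*W²)²
N = -14179/26 (N = 11/(-13) + (4*(1 + 2*4²)²)/((-1*8)) = 11*(-1/13) + (4*(1 + 2*16)²)/(-8) = -11/13 + (4*(1 + 32)²)*(-⅛) = -11/13 + (4*33²)*(-⅛) = -11/13 + (4*1089)*(-⅛) = -11/13 + 4356*(-⅛) = -11/13 - 1089/2 = -14179/26 ≈ -545.35)
(-5 + N)*23 = (-5 - 14179/26)*23 = -14309/26*23 = -329107/26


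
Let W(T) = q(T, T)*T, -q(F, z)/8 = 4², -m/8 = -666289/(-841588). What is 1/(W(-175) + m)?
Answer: 210397/4711560222 ≈ 4.4655e-5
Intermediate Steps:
m = -1332578/210397 (m = -(-5330312)/(-841588) = -(-5330312)*(-1)/841588 = -8*666289/841588 = -1332578/210397 ≈ -6.3336)
q(F, z) = -128 (q(F, z) = -8*4² = -8*16 = -128)
W(T) = -128*T
1/(W(-175) + m) = 1/(-128*(-175) - 1332578/210397) = 1/(22400 - 1332578/210397) = 1/(4711560222/210397) = 210397/4711560222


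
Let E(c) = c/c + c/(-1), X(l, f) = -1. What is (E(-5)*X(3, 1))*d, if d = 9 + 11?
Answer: -120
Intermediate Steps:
E(c) = 1 - c (E(c) = 1 + c*(-1) = 1 - c)
d = 20
(E(-5)*X(3, 1))*d = ((1 - 1*(-5))*(-1))*20 = ((1 + 5)*(-1))*20 = (6*(-1))*20 = -6*20 = -120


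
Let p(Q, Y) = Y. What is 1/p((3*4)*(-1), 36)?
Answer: 1/36 ≈ 0.027778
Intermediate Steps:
1/p((3*4)*(-1), 36) = 1/36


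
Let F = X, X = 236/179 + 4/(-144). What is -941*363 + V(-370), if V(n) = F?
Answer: -2201152535/6444 ≈ -3.4158e+5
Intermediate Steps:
X = 8317/6444 (X = 236*(1/179) + 4*(-1/144) = 236/179 - 1/36 = 8317/6444 ≈ 1.2907)
F = 8317/6444 ≈ 1.2907
V(n) = 8317/6444
-941*363 + V(-370) = -941*363 + 8317/6444 = -341583 + 8317/6444 = -2201152535/6444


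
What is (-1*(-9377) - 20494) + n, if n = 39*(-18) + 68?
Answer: -11751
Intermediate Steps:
n = -634 (n = -702 + 68 = -634)
(-1*(-9377) - 20494) + n = (-1*(-9377) - 20494) - 634 = (9377 - 20494) - 634 = -11117 - 634 = -11751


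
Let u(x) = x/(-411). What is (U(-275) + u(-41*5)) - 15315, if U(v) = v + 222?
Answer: -6316043/411 ≈ -15368.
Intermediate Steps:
U(v) = 222 + v
u(x) = -x/411 (u(x) = x*(-1/411) = -x/411)
(U(-275) + u(-41*5)) - 15315 = ((222 - 275) - (-41)*5/411) - 15315 = (-53 - 1/411*(-205)) - 15315 = (-53 + 205/411) - 15315 = -21578/411 - 15315 = -6316043/411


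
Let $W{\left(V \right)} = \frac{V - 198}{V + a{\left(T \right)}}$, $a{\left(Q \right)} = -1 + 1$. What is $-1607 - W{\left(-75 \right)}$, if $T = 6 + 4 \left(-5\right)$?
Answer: $- \frac{40266}{25} \approx -1610.6$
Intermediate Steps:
$T = -14$ ($T = 6 - 20 = -14$)
$a{\left(Q \right)} = 0$
$W{\left(V \right)} = \frac{-198 + V}{V}$ ($W{\left(V \right)} = \frac{V - 198}{V + 0} = \frac{-198 + V}{V}$)
$-1607 - W{\left(-75 \right)} = -1607 - \frac{-198 - 75}{-75} = -1607 - \left(- \frac{1}{75}\right) \left(-273\right) = -1607 - \frac{91}{25} = - \frac{40266}{25}$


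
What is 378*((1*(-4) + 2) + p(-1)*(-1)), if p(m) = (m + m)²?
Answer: -2268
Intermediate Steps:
p(m) = 4*m² (p(m) = (2*m)² = 4*m²)
378*((1*(-4) + 2) + p(-1)*(-1)) = 378*((1*(-4) + 2) + (4*(-1)²)*(-1)) = 378*((-4 + 2) + (4*1)*(-1)) = 378*(-2 + 4*(-1)) = 378*(-2 - 4) = 378*(-6) = -2268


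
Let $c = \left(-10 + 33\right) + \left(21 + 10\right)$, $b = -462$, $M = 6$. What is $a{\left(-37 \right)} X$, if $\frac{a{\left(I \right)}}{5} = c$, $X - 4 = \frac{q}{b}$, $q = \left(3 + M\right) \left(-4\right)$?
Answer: $\frac{84780}{77} \approx 1101.0$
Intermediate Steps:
$q = -36$ ($q = \left(3 + 6\right) \left(-4\right) = 9 \left(-4\right) = -36$)
$X = \frac{314}{77}$ ($X = 4 - \frac{36}{-462} = 4 - - \frac{6}{77} = 4 + \frac{6}{77} = \frac{314}{77} \approx 4.0779$)
$c = 54$ ($c = 23 + 31 = 54$)
$a{\left(I \right)} = 270$ ($a{\left(I \right)} = 5 \cdot 54 = 270$)
$a{\left(-37 \right)} X = 270 \cdot \frac{314}{77} = \frac{84780}{77}$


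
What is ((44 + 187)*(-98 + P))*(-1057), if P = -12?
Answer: 26858370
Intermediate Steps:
((44 + 187)*(-98 + P))*(-1057) = ((44 + 187)*(-98 - 12))*(-1057) = (231*(-110))*(-1057) = -25410*(-1057) = 26858370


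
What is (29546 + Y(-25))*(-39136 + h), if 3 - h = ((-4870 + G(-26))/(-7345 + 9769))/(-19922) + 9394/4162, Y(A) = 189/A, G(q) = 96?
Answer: -207446137070664931121/179452537800 ≈ -1.1560e+9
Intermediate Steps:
h = 5331988571/7178101512 (h = 3 - (((-4870 + 96)/(-7345 + 9769))/(-19922) + 9394/4162) = 3 - (-4774/2424*(-1/19922) + 9394*(1/4162)) = 3 - (-4774*1/2424*(-1/19922) + 4697/2081) = 3 - (-2387/1212*(-1/19922) + 4697/2081) = 3 - (341/3449352 + 4697/2081) = 3 - 1*16202315965/7178101512 = 3 - 16202315965/7178101512 = 5331988571/7178101512 ≈ 0.74281)
(29546 + Y(-25))*(-39136 + h) = (29546 + 189/(-25))*(-39136 + 5331988571/7178101512) = (29546 + 189*(-1/25))*(-280916848785061/7178101512) = (29546 - 189/25)*(-280916848785061/7178101512) = (738461/25)*(-280916848785061/7178101512) = -207446137070664931121/179452537800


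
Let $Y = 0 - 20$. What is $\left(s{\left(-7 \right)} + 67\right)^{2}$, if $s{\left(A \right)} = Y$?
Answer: $2209$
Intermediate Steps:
$Y = -20$ ($Y = 0 - 20 = -20$)
$s{\left(A \right)} = -20$
$\left(s{\left(-7 \right)} + 67\right)^{2} = \left(-20 + 67\right)^{2} = 47^{2} = 2209$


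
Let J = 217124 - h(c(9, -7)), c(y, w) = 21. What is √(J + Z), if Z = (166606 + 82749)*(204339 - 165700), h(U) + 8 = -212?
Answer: √9635045189 ≈ 98158.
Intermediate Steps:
h(U) = -220 (h(U) = -8 - 212 = -220)
Z = 9634827845 (Z = 249355*38639 = 9634827845)
J = 217344 (J = 217124 - 1*(-220) = 217124 + 220 = 217344)
√(J + Z) = √(217344 + 9634827845) = √9635045189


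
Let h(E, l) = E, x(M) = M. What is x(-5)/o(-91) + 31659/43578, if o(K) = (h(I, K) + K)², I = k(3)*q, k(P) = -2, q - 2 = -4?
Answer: 8867003/12216366 ≈ 0.72583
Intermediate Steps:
q = -2 (q = 2 - 4 = -2)
I = 4 (I = -2*(-2) = 4)
o(K) = (4 + K)²
x(-5)/o(-91) + 31659/43578 = -5/(4 - 91)² + 31659/43578 = -5/((-87)²) + 31659*(1/43578) = -5/7569 + 10553/14526 = 8867003/12216366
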